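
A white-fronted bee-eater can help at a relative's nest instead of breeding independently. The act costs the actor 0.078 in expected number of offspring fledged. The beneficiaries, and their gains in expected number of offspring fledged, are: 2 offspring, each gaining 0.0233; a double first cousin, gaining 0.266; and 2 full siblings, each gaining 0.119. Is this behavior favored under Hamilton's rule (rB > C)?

Hamilton's rule: the trait is favored when the sum of r·B over every recipient exceeds the actor's cost C.
r to an offspring = 1/2 (one parent–offspring link: r = (1/2)^1 = 1/2).
r to a double first cousin = 1/4 (double first cousins share both grandparent pairs — four paths of length 4: r = 4·(1/2)^4 = 1/4).
r to a full sibling = 1/2 (full sibs share both parents — two paths of length 2: r = 2·(1/2)^2 = 1/2).
Summing one r·B term per recipient: 2·0.5·0.0233 + 1·0.25·0.266 + 2·0.5·0.119 = 0.2088.
0.2088 > 0.078: the indirect benefit exceeds the cost.

Yes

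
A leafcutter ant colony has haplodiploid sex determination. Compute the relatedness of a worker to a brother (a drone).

0.25

Her haploid brother carries none of their father's genes and a random half of their mother's genome; that half matches the maternal half of her own genome with probability 1/2: r = 1/2 · 1/2 = 1/4.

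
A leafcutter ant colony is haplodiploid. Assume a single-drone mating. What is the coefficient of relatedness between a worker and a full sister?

0.75

Haplodiploid full sisters inherit their father's entire haploid genome identically (contributing 1/2) and on average half of their mother's contribution (1/2 · 1/2 = 1/4); r = 1/2 + 1/4 = 3/4.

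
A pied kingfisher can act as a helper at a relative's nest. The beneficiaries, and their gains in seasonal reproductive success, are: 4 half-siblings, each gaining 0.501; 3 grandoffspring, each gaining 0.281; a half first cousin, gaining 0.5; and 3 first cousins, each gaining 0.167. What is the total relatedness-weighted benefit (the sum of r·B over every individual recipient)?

0.805625

r to a half-sibling = 0.25 (half-sibs share one parent — one path of length 2: r = (1/2)^2 = 1/4).
r to a grandoffspring = 0.25 (two parent–offspring links: r = (1/2)^2 = 1/4).
r to a half first cousin = 1/16 (half first cousins share one grandparent — one path of length 4: r = (1/2)^4 = 1/16).
r to a first cousin = 0.125 (first cousins share one grandparent pair — two paths of length 4: r = 2·(1/2)^4 = 1/8).
Summing one r·B term per recipient: 4·0.25·0.501 + 3·0.25·0.281 + 1·0.0625·0.5 + 3·0.125·0.167 = 0.805625.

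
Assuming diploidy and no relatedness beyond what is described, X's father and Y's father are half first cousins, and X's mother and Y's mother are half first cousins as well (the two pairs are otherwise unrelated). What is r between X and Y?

With two independent routes of shared ancestry, r is the sum of the two contributions.
X and Y are related in two ways: half second cousins through their fathers (r = 1/64) and half second cousins through their mothers (r = 1/64).
r = 1/64 + 1/64 = 1/32 = 0.03125.

0.03125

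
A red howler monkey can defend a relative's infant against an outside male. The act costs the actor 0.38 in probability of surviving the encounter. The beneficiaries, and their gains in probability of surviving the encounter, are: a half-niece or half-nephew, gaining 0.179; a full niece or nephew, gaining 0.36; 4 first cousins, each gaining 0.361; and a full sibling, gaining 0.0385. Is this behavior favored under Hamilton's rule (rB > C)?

No

Hamilton's rule: the trait is favored when the sum of r·B over every recipient exceeds the actor's cost C.
r to a half-niece or half-nephew = 1/8 (half-aunt/uncle↔niece/nephew: one path of length 3: r = (1/2)^3 = 1/8).
r to a full niece or nephew = 1/4 (full aunt/uncle↔niece/nephew: two paths of length 3 through the shared grandparent pair: r = 2·(1/2)^3 = 1/4).
r to a first cousin = 1/8 (first cousins share one grandparent pair — two paths of length 4: r = 2·(1/2)^4 = 1/8).
r to a full sibling = 0.5 (full sibs share both parents — two paths of length 2: r = 2·(1/2)^2 = 1/2).
Summing one r·B term per recipient: 1·0.125·0.179 + 1·0.25·0.36 + 4·0.125·0.361 + 1·0.5·0.0385 = 0.312125.
0.312125 < 0.38: the indirect benefit is less than the cost.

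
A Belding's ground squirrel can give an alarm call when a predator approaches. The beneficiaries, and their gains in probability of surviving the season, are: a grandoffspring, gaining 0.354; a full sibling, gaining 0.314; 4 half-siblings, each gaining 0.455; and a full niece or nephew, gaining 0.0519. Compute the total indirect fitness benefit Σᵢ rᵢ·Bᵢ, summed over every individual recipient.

0.713475

r to a grandoffspring = 1/4 (two parent–offspring links: r = (1/2)^2 = 1/4).
r to a full sibling = 0.5 (full sibs share both parents — two paths of length 2: r = 2·(1/2)^2 = 1/2).
r to a half-sibling = 1/4 (half-sibs share one parent — one path of length 2: r = (1/2)^2 = 1/4).
r to a full niece or nephew = 1/4 (full aunt/uncle↔niece/nephew: two paths of length 3 through the shared grandparent pair: r = 2·(1/2)^3 = 1/4).
Summing one r·B term per recipient: 1·0.25·0.354 + 1·0.5·0.314 + 4·0.25·0.455 + 1·0.25·0.0519 = 0.713475.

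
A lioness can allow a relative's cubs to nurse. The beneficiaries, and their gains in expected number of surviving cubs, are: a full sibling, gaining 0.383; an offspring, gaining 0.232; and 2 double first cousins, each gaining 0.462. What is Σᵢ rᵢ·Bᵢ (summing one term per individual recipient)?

r to a full sibling = 1/2 (full sibs share both parents — two paths of length 2: r = 2·(1/2)^2 = 1/2).
r to an offspring = 1/2 (one parent–offspring link: r = (1/2)^1 = 1/2).
r to a double first cousin = 1/4 (double first cousins share both grandparent pairs — four paths of length 4: r = 4·(1/2)^4 = 1/4).
Summing one r·B term per recipient: 1·0.5·0.383 + 1·0.5·0.232 + 2·0.25·0.462 = 0.5385.

0.5385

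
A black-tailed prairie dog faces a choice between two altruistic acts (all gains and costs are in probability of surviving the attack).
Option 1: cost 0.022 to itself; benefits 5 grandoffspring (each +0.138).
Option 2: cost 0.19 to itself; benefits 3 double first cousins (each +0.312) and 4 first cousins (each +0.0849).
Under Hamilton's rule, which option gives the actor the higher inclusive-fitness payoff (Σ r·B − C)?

Option 1: r to a grandoffspring = 0.25.
Option 1: Σ r·B − C = (5·0.25·0.138) − 0.022 = 0.1505.
Option 2: r to a double first cousin = 0.25.
Option 2: r to a first cousin = 0.125.
Option 2: Σ r·B − C = (3·0.25·0.312 + 4·0.125·0.0849) − 0.19 = 0.08645.
Option 1 has the higher net inclusive-fitness payoff.

Option 1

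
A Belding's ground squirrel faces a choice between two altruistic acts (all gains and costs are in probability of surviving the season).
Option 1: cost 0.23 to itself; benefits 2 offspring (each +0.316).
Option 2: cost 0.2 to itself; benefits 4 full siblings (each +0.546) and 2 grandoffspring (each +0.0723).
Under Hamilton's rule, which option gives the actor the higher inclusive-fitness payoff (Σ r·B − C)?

Option 1: r to an offspring = 0.5.
Option 1: Σ r·B − C = (2·0.5·0.316) − 0.23 = 0.086.
Option 2: r to a full sibling = 0.5.
Option 2: r to a grandoffspring = 0.25.
Option 2: Σ r·B − C = (4·0.5·0.546 + 2·0.25·0.0723) − 0.2 = 0.92815.
Option 2 has the higher net inclusive-fitness payoff.

Option 2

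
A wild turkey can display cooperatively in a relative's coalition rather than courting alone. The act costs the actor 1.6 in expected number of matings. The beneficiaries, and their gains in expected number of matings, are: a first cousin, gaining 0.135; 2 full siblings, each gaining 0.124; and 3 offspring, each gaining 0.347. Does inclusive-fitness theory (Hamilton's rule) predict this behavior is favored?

Hamilton's rule: the trait is favored when the sum of r·B over every recipient exceeds the actor's cost C.
r to a first cousin = 1/8 (first cousins share one grandparent pair — two paths of length 4: r = 2·(1/2)^4 = 1/8).
r to a full sibling = 0.5 (full sibs share both parents — two paths of length 2: r = 2·(1/2)^2 = 1/2).
r to an offspring = 0.5 (one parent–offspring link: r = (1/2)^1 = 1/2).
Summing one r·B term per recipient: 1·0.125·0.135 + 2·0.5·0.124 + 3·0.5·0.347 = 0.661375.
0.661375 < 1.6: the indirect benefit is less than the cost.

No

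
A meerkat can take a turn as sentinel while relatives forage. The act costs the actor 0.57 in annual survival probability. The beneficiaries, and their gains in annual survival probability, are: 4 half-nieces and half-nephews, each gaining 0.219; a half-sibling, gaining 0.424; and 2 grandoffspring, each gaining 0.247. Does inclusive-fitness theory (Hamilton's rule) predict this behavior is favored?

No

Hamilton's rule: the trait is favored when the sum of r·B over every recipient exceeds the actor's cost C.
r to a half-niece or half-nephew = 0.125 (half-aunt/uncle↔niece/nephew: one path of length 3: r = (1/2)^3 = 1/8).
r to a half-sibling = 1/4 (half-sibs share one parent — one path of length 2: r = (1/2)^2 = 1/4).
r to a grandoffspring = 1/4 (two parent–offspring links: r = (1/2)^2 = 1/4).
Summing one r·B term per recipient: 4·0.125·0.219 + 1·0.25·0.424 + 2·0.25·0.247 = 0.339.
0.339 < 0.57: the indirect benefit is less than the cost.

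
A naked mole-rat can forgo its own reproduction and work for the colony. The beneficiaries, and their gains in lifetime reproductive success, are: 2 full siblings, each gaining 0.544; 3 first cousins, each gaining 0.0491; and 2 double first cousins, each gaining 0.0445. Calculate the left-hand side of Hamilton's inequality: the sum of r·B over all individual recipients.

r to a full sibling = 0.5 (full sibs share both parents — two paths of length 2: r = 2·(1/2)^2 = 1/2).
r to a first cousin = 1/8 (first cousins share one grandparent pair — two paths of length 4: r = 2·(1/2)^4 = 1/8).
r to a double first cousin = 0.25 (double first cousins share both grandparent pairs — four paths of length 4: r = 4·(1/2)^4 = 1/4).
Summing one r·B term per recipient: 2·0.5·0.544 + 3·0.125·0.0491 + 2·0.25·0.0445 = 0.5846625.

0.5846625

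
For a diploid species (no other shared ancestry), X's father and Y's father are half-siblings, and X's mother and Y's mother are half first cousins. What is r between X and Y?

With two independent routes of shared ancestry, r is the sum of the two contributions.
X and Y are related in two ways: half first cousins through their fathers (r = 1/16) and half second cousins through their mothers (r = 1/64).
r = 1/16 + 1/64 = 0.078125.

0.078125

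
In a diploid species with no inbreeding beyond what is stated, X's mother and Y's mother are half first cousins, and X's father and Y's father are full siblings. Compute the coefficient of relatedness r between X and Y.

Independent pedigree routes through distinct common ancestors add.
X and Y are related in two ways: half second cousins through their mothers (r = 1/64) and first cousins through their fathers (r = 1/8).
r = 1/64 + 1/8 = 9/64 = 0.140625.

0.140625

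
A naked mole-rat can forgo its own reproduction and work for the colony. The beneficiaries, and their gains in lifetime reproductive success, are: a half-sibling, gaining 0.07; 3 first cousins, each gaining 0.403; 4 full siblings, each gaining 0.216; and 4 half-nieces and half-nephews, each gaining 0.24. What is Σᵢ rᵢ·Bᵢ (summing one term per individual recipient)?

0.720625

r to a half-sibling = 0.25 (half-sibs share one parent — one path of length 2: r = (1/2)^2 = 1/4).
r to a first cousin = 0.125 (first cousins share one grandparent pair — two paths of length 4: r = 2·(1/2)^4 = 1/8).
r to a full sibling = 0.5 (full sibs share both parents — two paths of length 2: r = 2·(1/2)^2 = 1/2).
r to a half-niece or half-nephew = 0.125 (half-aunt/uncle↔niece/nephew: one path of length 3: r = (1/2)^3 = 1/8).
Summing one r·B term per recipient: 1·0.25·0.07 + 3·0.125·0.403 + 4·0.5·0.216 + 4·0.125·0.24 = 0.720625.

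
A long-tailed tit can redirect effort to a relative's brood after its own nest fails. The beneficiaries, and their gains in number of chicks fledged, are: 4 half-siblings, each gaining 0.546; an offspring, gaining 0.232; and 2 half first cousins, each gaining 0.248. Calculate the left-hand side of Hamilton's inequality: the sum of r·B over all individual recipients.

0.693

r to a half-sibling = 1/4 (half-sibs share one parent — one path of length 2: r = (1/2)^2 = 1/4).
r to an offspring = 1/2 (one parent–offspring link: r = (1/2)^1 = 1/2).
r to a half first cousin = 0.0625 (half first cousins share one grandparent — one path of length 4: r = (1/2)^4 = 1/16).
Summing one r·B term per recipient: 4·0.25·0.546 + 1·0.5·0.232 + 2·0.0625·0.248 = 0.693.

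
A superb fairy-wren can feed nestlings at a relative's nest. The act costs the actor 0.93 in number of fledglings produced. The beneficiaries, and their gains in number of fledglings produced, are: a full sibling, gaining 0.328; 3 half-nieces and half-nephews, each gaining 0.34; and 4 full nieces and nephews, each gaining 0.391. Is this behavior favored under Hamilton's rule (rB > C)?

No

Hamilton's rule: the trait is favored when the sum of r·B over every recipient exceeds the actor's cost C.
r to a full sibling = 1/2 (full sibs share both parents — two paths of length 2: r = 2·(1/2)^2 = 1/2).
r to a half-niece or half-nephew = 1/8 (half-aunt/uncle↔niece/nephew: one path of length 3: r = (1/2)^3 = 1/8).
r to a full niece or nephew = 1/4 (full aunt/uncle↔niece/nephew: two paths of length 3 through the shared grandparent pair: r = 2·(1/2)^3 = 1/4).
Summing one r·B term per recipient: 1·0.5·0.328 + 3·0.125·0.34 + 4·0.25·0.391 = 0.6825.
0.6825 < 0.93: the indirect benefit is less than the cost.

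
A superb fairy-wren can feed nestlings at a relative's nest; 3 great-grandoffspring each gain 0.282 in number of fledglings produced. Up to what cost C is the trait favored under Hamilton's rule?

r to a great-grandoffspring = 0.125 (three parent–offspring links: r = (1/2)^3 = 1/8).
Hamilton's rule: n·r·B > C, so the trait is favored while C < n·r·B = 3·0.125·0.282 = 0.10575.

0.10575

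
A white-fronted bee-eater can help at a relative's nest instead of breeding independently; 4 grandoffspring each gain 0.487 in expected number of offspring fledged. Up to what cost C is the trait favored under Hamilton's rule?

0.487

r to a grandoffspring = 0.25 (two parent–offspring links: r = (1/2)^2 = 1/4).
Hamilton's rule: n·r·B > C, so the trait is favored while C < n·r·B = 4·0.25·0.487 = 0.487.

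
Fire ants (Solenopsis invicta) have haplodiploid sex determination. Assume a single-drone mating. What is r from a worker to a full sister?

0.75

Haplodiploid full sisters inherit their father's entire haploid genome identically (contributing 1/2) and on average half of their mother's contribution (1/2 · 1/2 = 1/4); r = 1/2 + 1/4 = 3/4.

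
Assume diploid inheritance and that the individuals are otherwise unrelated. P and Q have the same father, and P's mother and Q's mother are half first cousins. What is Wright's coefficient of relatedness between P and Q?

With two independent routes of shared ancestry, r is the sum of the two contributions.
P and Q are related in two ways: half-sibs through their shared father (r = 1/4) and half second cousins through their mothers (r = 1/64).
r = 1/4 + 1/64 = 0.265625.

0.265625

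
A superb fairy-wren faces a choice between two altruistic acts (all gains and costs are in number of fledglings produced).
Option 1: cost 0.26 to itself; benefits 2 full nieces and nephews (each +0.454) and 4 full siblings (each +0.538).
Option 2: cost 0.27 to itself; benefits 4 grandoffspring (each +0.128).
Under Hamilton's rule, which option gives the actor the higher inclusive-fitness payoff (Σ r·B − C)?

Option 1

Option 1: r to a full niece or nephew = 0.25.
Option 1: r to a full sibling = 0.5.
Option 1: Σ r·B − C = (2·0.25·0.454 + 4·0.5·0.538) − 0.26 = 1.043.
Option 2: r to a grandoffspring = 0.25.
Option 2: Σ r·B − C = (4·0.25·0.128) − 0.27 = -0.142.
Option 1 has the higher net inclusive-fitness payoff.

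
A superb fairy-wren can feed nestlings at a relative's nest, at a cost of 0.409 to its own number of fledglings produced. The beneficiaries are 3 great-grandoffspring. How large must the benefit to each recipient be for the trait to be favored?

r to a great-grandoffspring = 1/8 (three parent–offspring links: r = (1/2)^3 = 1/8).
Hamilton's rule with n recipients of equal r: n·r·B > C, so B > C/(n·r) = 0.409/(3·0.125) = 1.0907.

1.0907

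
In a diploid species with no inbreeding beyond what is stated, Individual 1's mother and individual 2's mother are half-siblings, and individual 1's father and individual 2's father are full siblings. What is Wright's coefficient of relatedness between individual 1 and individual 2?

0.1875

Wright's path rule: contributions from independent ancestry routes add.
Individual 1 and individual 2 are related in two ways: half first cousins through their mothers (r = 1/16) and first cousins through their fathers (r = 1/8).
r = 1/16 + 1/8 = 0.1875.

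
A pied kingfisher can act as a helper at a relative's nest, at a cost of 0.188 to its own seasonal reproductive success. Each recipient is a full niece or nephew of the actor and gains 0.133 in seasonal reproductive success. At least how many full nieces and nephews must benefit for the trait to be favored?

r to a full niece or nephew = 1/4 (full aunt/uncle↔niece/nephew: two paths of length 3 through the shared grandparent pair: r = 2·(1/2)^3 = 1/4).
Hamilton's rule: n·r·B > C  ⇒  n > C/(r·B) = 0.188/(0.25·0.133) = 5.654.
The smallest integer exceeding 5.654 is 6.

6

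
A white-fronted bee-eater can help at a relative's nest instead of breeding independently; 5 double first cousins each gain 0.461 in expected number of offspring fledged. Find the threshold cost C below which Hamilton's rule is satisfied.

0.57625

r to a double first cousin = 0.25 (double first cousins share both grandparent pairs — four paths of length 4: r = 4·(1/2)^4 = 1/4).
Hamilton's rule: n·r·B > C, so the trait is favored while C < n·r·B = 5·0.25·0.461 = 0.57625.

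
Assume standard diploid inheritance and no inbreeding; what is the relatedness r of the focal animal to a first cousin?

0.125

First cousins share one grandparent pair — two paths of length 4: r = 2·(1/2)^4 = 1/8.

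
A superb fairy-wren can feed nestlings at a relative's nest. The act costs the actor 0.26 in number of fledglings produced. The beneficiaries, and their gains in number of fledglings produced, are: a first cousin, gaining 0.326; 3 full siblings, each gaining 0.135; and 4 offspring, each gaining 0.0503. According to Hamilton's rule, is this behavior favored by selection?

Hamilton's rule: the trait is favored when the sum of r·B over every recipient exceeds the actor's cost C.
r to a first cousin = 1/8 (first cousins share one grandparent pair — two paths of length 4: r = 2·(1/2)^4 = 1/8).
r to a full sibling = 0.5 (full sibs share both parents — two paths of length 2: r = 2·(1/2)^2 = 1/2).
r to an offspring = 0.5 (one parent–offspring link: r = (1/2)^1 = 1/2).
Summing one r·B term per recipient: 1·0.125·0.326 + 3·0.5·0.135 + 4·0.5·0.0503 = 0.34385.
0.34385 > 0.26: the indirect benefit exceeds the cost.

Yes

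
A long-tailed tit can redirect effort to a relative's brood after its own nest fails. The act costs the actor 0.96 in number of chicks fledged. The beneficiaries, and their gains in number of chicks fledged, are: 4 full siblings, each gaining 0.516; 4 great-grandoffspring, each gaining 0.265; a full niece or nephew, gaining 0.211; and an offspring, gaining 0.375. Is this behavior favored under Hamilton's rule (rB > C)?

Yes

Hamilton's rule: the trait is favored when the sum of r·B over every recipient exceeds the actor's cost C.
r to a full sibling = 0.5 (full sibs share both parents — two paths of length 2: r = 2·(1/2)^2 = 1/2).
r to a great-grandoffspring = 1/8 (three parent–offspring links: r = (1/2)^3 = 1/8).
r to a full niece or nephew = 0.25 (full aunt/uncle↔niece/nephew: two paths of length 3 through the shared grandparent pair: r = 2·(1/2)^3 = 1/4).
r to an offspring = 0.5 (one parent–offspring link: r = (1/2)^1 = 1/2).
Summing one r·B term per recipient: 4·0.5·0.516 + 4·0.125·0.265 + 1·0.25·0.211 + 1·0.5·0.375 = 1.40475.
1.40475 > 0.96: the indirect benefit exceeds the cost.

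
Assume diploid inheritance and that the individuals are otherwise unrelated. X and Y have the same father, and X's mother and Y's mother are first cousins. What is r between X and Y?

0.28125

Relatedness sums over independent paths through distinct common ancestors.
X and Y are related in two ways: half-sibs through their shared father (r = 1/4) and second cousins through their mothers (r = 1/32).
r = 1/4 + 1/32 = 0.28125.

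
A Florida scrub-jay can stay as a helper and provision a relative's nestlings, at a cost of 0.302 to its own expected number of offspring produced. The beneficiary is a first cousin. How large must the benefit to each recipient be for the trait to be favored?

r to a first cousin = 1/8 (first cousins share one grandparent pair — two paths of length 4: r = 2·(1/2)^4 = 1/8).
Hamilton's rule with n recipients of equal r: n·r·B > C, so B > C/(n·r) = 0.302/(1·0.125) = 2.416.

2.416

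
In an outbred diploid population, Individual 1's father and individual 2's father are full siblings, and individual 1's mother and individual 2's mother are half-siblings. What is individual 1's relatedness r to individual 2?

0.1875

With two independent routes of shared ancestry, r is the sum of the two contributions.
Individual 1 and individual 2 are related in two ways: first cousins through their fathers (r = 1/8) and half first cousins through their mothers (r = 1/16).
r = 1/8 + 1/16 = 3/16 = 0.1875.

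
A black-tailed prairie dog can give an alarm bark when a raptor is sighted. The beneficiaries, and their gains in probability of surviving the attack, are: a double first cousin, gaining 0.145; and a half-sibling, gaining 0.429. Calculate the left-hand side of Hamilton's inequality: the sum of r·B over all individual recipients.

0.1435

r to a double first cousin = 0.25 (double first cousins share both grandparent pairs — four paths of length 4: r = 4·(1/2)^4 = 1/4).
r to a half-sibling = 0.25 (half-sibs share one parent — one path of length 2: r = (1/2)^2 = 1/4).
Summing one r·B term per recipient: 1·0.25·0.145 + 1·0.25·0.429 = 0.1435.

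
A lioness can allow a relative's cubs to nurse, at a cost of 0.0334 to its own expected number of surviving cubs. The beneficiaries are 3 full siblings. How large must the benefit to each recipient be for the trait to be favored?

r to a full sibling = 0.5 (full sibs share both parents — two paths of length 2: r = 2·(1/2)^2 = 1/2).
Hamilton's rule with n recipients of equal r: n·r·B > C, so B > C/(n·r) = 0.0334/(3·0.5) = 0.0223.

0.0223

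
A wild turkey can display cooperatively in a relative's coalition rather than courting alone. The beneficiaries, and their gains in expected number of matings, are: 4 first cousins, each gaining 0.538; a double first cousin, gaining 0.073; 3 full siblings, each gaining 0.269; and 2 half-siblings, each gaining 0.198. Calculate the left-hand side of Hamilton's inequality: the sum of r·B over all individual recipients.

r to a first cousin = 1/8 (first cousins share one grandparent pair — two paths of length 4: r = 2·(1/2)^4 = 1/8).
r to a double first cousin = 0.25 (double first cousins share both grandparent pairs — four paths of length 4: r = 4·(1/2)^4 = 1/4).
r to a full sibling = 0.5 (full sibs share both parents — two paths of length 2: r = 2·(1/2)^2 = 1/2).
r to a half-sibling = 1/4 (half-sibs share one parent — one path of length 2: r = (1/2)^2 = 1/4).
Summing one r·B term per recipient: 4·0.125·0.538 + 1·0.25·0.073 + 3·0.5·0.269 + 2·0.25·0.198 = 0.78975.

0.78975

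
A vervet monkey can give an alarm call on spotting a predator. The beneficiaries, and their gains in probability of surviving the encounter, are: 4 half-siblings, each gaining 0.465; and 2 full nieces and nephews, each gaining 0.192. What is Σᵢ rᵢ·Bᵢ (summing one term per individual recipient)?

r to a half-sibling = 0.25 (half-sibs share one parent — one path of length 2: r = (1/2)^2 = 1/4).
r to a full niece or nephew = 1/4 (full aunt/uncle↔niece/nephew: two paths of length 3 through the shared grandparent pair: r = 2·(1/2)^3 = 1/4).
Summing one r·B term per recipient: 4·0.25·0.465 + 2·0.25·0.192 = 0.561.

0.561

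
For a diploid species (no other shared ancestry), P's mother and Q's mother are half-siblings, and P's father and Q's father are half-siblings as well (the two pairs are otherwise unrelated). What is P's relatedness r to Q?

0.125

Wright's path rule: contributions from independent ancestry routes add.
P and Q are related in two ways: half first cousins through their mothers (r = 1/16) and half first cousins through their fathers (r = 1/16).
r = 1/16 + 1/16 = 1/8 = 0.125.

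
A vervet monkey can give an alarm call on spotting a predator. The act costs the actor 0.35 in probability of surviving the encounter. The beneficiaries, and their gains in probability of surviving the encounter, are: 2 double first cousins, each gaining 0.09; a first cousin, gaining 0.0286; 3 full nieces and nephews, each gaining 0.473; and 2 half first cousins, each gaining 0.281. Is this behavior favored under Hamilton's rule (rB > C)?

Yes

Hamilton's rule: the trait is favored when the sum of r·B over every recipient exceeds the actor's cost C.
r to a double first cousin = 0.25 (double first cousins share both grandparent pairs — four paths of length 4: r = 4·(1/2)^4 = 1/4).
r to a first cousin = 1/8 (first cousins share one grandparent pair — two paths of length 4: r = 2·(1/2)^4 = 1/8).
r to a full niece or nephew = 1/4 (full aunt/uncle↔niece/nephew: two paths of length 3 through the shared grandparent pair: r = 2·(1/2)^3 = 1/4).
r to a half first cousin = 1/16 (half first cousins share one grandparent — one path of length 4: r = (1/2)^4 = 1/16).
Summing one r·B term per recipient: 2·0.25·0.09 + 1·0.125·0.0286 + 3·0.25·0.473 + 2·0.0625·0.281 = 0.43845.
0.43845 > 0.35: the indirect benefit exceeds the cost.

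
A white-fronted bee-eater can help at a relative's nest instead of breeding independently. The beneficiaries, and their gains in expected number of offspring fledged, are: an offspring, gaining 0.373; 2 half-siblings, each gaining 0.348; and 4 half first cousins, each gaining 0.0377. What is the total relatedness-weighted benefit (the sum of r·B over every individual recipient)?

r to an offspring = 1/2 (one parent–offspring link: r = (1/2)^1 = 1/2).
r to a half-sibling = 0.25 (half-sibs share one parent — one path of length 2: r = (1/2)^2 = 1/4).
r to a half first cousin = 1/16 (half first cousins share one grandparent — one path of length 4: r = (1/2)^4 = 1/16).
Summing one r·B term per recipient: 1·0.5·0.373 + 2·0.25·0.348 + 4·0.0625·0.0377 = 0.369925.

0.369925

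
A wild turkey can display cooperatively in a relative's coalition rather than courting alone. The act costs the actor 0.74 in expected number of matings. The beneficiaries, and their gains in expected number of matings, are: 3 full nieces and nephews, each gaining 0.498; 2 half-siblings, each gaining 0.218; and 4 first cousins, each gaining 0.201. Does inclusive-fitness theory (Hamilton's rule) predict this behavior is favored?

Hamilton's rule: the trait is favored when the sum of r·B over every recipient exceeds the actor's cost C.
r to a full niece or nephew = 0.25 (full aunt/uncle↔niece/nephew: two paths of length 3 through the shared grandparent pair: r = 2·(1/2)^3 = 1/4).
r to a half-sibling = 0.25 (half-sibs share one parent — one path of length 2: r = (1/2)^2 = 1/4).
r to a first cousin = 0.125 (first cousins share one grandparent pair — two paths of length 4: r = 2·(1/2)^4 = 1/8).
Summing one r·B term per recipient: 3·0.25·0.498 + 2·0.25·0.218 + 4·0.125·0.201 = 0.583.
0.583 < 0.74: the indirect benefit is less than the cost.

No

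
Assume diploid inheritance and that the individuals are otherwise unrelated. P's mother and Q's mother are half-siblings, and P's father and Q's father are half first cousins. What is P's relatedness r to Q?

0.078125

Relatedness sums over independent paths through distinct common ancestors.
P and Q are related in two ways: half first cousins through their mothers (r = 1/16) and half second cousins through their fathers (r = 1/64).
r = 1/16 + 1/64 = 5/64 = 0.078125.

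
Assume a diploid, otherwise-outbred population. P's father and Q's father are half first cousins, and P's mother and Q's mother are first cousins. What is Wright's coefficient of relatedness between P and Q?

0.046875

Relatedness sums over independent paths through distinct common ancestors.
P and Q are related in two ways: half second cousins through their fathers (r = 1/64) and second cousins through their mothers (r = 1/32).
r = 1/64 + 1/32 = 0.046875.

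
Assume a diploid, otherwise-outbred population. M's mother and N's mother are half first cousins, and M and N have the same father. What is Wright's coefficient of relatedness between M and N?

0.265625

With two independent routes of shared ancestry, r is the sum of the two contributions.
M and N are related in two ways: half second cousins through their mothers (r = 1/64) and half-sibs through their shared father (r = 1/4).
r = 1/64 + 1/4 = 17/64 = 0.265625.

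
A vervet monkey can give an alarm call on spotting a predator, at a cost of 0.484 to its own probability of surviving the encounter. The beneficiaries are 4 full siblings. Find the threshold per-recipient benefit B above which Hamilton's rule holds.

r to a full sibling = 0.5 (full sibs share both parents — two paths of length 2: r = 2·(1/2)^2 = 1/2).
Hamilton's rule with n recipients of equal r: n·r·B > C, so B > C/(n·r) = 0.484/(4·0.5) = 0.242.

0.242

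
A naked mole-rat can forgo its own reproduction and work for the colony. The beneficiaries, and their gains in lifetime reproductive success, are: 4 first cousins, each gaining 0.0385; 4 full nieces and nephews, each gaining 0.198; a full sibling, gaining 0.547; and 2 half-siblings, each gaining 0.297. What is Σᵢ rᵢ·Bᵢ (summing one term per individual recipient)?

r to a first cousin = 0.125 (first cousins share one grandparent pair — two paths of length 4: r = 2·(1/2)^4 = 1/8).
r to a full niece or nephew = 0.25 (full aunt/uncle↔niece/nephew: two paths of length 3 through the shared grandparent pair: r = 2·(1/2)^3 = 1/4).
r to a full sibling = 1/2 (full sibs share both parents — two paths of length 2: r = 2·(1/2)^2 = 1/2).
r to a half-sibling = 0.25 (half-sibs share one parent — one path of length 2: r = (1/2)^2 = 1/4).
Summing one r·B term per recipient: 4·0.125·0.0385 + 4·0.25·0.198 + 1·0.5·0.547 + 2·0.25·0.297 = 0.63925.

0.63925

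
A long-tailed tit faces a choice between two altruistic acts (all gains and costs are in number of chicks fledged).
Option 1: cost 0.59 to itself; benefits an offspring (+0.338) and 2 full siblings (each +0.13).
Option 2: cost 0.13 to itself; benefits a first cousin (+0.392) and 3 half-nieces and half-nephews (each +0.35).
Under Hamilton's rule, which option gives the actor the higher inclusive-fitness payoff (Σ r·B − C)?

Option 2

Option 1: r to an offspring = 0.5.
Option 1: r to a full sibling = 0.5.
Option 1: Σ r·B − C = (1·0.5·0.338 + 2·0.5·0.13) − 0.59 = -0.291.
Option 2: r to a first cousin = 0.125.
Option 2: r to a half-niece or half-nephew = 0.125.
Option 2: Σ r·B − C = (1·0.125·0.392 + 3·0.125·0.35) − 0.13 = 0.05025.
Option 2 has the higher net inclusive-fitness payoff.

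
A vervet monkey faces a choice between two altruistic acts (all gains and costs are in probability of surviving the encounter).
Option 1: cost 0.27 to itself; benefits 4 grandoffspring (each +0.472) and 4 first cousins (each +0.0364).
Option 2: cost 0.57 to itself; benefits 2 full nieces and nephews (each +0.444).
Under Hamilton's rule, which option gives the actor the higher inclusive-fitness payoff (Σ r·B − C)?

Option 1: r to a grandoffspring = 0.25.
Option 1: r to a first cousin = 0.125.
Option 1: Σ r·B − C = (4·0.25·0.472 + 4·0.125·0.0364) − 0.27 = 0.2202.
Option 2: r to a full niece or nephew = 0.25.
Option 2: Σ r·B − C = (2·0.25·0.444) − 0.57 = -0.348.
Option 1 has the higher net inclusive-fitness payoff.

Option 1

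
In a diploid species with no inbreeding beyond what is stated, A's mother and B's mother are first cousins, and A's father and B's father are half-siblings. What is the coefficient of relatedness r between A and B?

0.09375

Relatedness sums over independent paths through distinct common ancestors.
A and B are related in two ways: second cousins through their mothers (r = 1/32) and half first cousins through their fathers (r = 1/16).
r = 1/32 + 1/16 = 0.09375.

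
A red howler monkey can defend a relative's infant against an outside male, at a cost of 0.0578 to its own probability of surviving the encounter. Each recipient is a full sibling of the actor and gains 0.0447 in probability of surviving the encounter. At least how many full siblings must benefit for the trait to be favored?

3

r to a full sibling = 1/2 (full sibs share both parents — two paths of length 2: r = 2·(1/2)^2 = 1/2).
Hamilton's rule: n·r·B > C  ⇒  n > C/(r·B) = 0.0578/(0.5·0.0447) = 2.586.
The smallest integer exceeding 2.586 is 3.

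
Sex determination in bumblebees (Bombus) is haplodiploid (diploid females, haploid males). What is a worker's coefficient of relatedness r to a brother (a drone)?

0.25

Her haploid brother carries none of their father's genes and a random half of their mother's genome; that half matches the maternal half of her own genome with probability 1/2: r = 1/2 · 1/2 = 1/4.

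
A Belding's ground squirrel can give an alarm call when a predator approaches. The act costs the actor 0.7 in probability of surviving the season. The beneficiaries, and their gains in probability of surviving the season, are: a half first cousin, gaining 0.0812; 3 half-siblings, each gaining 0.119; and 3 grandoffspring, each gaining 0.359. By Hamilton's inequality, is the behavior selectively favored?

No

Hamilton's rule: the trait is favored when the sum of r·B over every recipient exceeds the actor's cost C.
r to a half first cousin = 0.0625 (half first cousins share one grandparent — one path of length 4: r = (1/2)^4 = 1/16).
r to a half-sibling = 0.25 (half-sibs share one parent — one path of length 2: r = (1/2)^2 = 1/4).
r to a grandoffspring = 1/4 (two parent–offspring links: r = (1/2)^2 = 1/4).
Summing one r·B term per recipient: 1·0.0625·0.0812 + 3·0.25·0.119 + 3·0.25·0.359 = 0.363575.
0.363575 < 0.7: the indirect benefit is less than the cost.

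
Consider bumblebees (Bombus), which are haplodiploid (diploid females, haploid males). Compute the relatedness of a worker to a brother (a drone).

Her haploid brother carries none of their father's genes and a random half of their mother's genome; that half matches the maternal half of her own genome with probability 1/2: r = 1/2 · 1/2 = 1/4.

0.25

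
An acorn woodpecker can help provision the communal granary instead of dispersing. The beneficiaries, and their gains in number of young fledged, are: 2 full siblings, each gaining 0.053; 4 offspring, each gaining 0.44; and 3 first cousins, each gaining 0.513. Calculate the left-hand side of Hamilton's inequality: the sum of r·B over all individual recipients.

r to a full sibling = 0.5 (full sibs share both parents — two paths of length 2: r = 2·(1/2)^2 = 1/2).
r to an offspring = 1/2 (one parent–offspring link: r = (1/2)^1 = 1/2).
r to a first cousin = 1/8 (first cousins share one grandparent pair — two paths of length 4: r = 2·(1/2)^4 = 1/8).
Summing one r·B term per recipient: 2·0.5·0.053 + 4·0.5·0.44 + 3·0.125·0.513 = 1.125375.

1.125375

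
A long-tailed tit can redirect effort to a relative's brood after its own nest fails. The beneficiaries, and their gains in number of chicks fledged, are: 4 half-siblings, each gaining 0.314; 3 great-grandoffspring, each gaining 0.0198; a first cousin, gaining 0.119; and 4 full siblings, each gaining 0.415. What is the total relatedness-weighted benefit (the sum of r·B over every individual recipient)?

r to a half-sibling = 1/4 (half-sibs share one parent — one path of length 2: r = (1/2)^2 = 1/4).
r to a great-grandoffspring = 1/8 (three parent–offspring links: r = (1/2)^3 = 1/8).
r to a first cousin = 0.125 (first cousins share one grandparent pair — two paths of length 4: r = 2·(1/2)^4 = 1/8).
r to a full sibling = 1/2 (full sibs share both parents — two paths of length 2: r = 2·(1/2)^2 = 1/2).
Summing one r·B term per recipient: 4·0.25·0.314 + 3·0.125·0.0198 + 1·0.125·0.119 + 4·0.5·0.415 = 1.1663.

1.1663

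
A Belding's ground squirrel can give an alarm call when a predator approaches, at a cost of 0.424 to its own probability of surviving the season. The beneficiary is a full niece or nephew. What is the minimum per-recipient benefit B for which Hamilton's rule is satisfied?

r to a full niece or nephew = 1/4 (full aunt/uncle↔niece/nephew: two paths of length 3 through the shared grandparent pair: r = 2·(1/2)^3 = 1/4).
Hamilton's rule with n recipients of equal r: n·r·B > C, so B > C/(n·r) = 0.424/(1·0.25) = 1.696.

1.696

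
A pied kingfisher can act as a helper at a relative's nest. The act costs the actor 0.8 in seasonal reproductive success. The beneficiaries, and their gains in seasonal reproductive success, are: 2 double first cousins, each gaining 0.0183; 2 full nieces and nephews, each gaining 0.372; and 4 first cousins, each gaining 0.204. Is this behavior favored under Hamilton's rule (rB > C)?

Hamilton's rule: the trait is favored when the sum of r·B over every recipient exceeds the actor's cost C.
r to a double first cousin = 1/4 (double first cousins share both grandparent pairs — four paths of length 4: r = 4·(1/2)^4 = 1/4).
r to a full niece or nephew = 0.25 (full aunt/uncle↔niece/nephew: two paths of length 3 through the shared grandparent pair: r = 2·(1/2)^3 = 1/4).
r to a first cousin = 1/8 (first cousins share one grandparent pair — two paths of length 4: r = 2·(1/2)^4 = 1/8).
Summing one r·B term per recipient: 2·0.25·0.0183 + 2·0.25·0.372 + 4·0.125·0.204 = 0.29715.
0.29715 < 0.8: the indirect benefit is less than the cost.

No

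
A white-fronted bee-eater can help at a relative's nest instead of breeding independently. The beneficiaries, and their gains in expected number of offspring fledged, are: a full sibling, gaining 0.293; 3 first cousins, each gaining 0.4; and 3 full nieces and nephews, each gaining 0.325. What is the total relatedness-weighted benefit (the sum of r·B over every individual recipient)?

0.54025

r to a full sibling = 0.5 (full sibs share both parents — two paths of length 2: r = 2·(1/2)^2 = 1/2).
r to a first cousin = 0.125 (first cousins share one grandparent pair — two paths of length 4: r = 2·(1/2)^4 = 1/8).
r to a full niece or nephew = 0.25 (full aunt/uncle↔niece/nephew: two paths of length 3 through the shared grandparent pair: r = 2·(1/2)^3 = 1/4).
Summing one r·B term per recipient: 1·0.5·0.293 + 3·0.125·0.4 + 3·0.25·0.325 = 0.54025.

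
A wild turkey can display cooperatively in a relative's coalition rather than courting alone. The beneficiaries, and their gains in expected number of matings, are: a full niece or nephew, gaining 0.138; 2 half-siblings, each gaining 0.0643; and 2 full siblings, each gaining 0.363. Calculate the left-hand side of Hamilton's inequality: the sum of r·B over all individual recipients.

0.42965

r to a full niece or nephew = 0.25 (full aunt/uncle↔niece/nephew: two paths of length 3 through the shared grandparent pair: r = 2·(1/2)^3 = 1/4).
r to a half-sibling = 1/4 (half-sibs share one parent — one path of length 2: r = (1/2)^2 = 1/4).
r to a full sibling = 1/2 (full sibs share both parents — two paths of length 2: r = 2·(1/2)^2 = 1/2).
Summing one r·B term per recipient: 1·0.25·0.138 + 2·0.25·0.0643 + 2·0.5·0.363 = 0.42965.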